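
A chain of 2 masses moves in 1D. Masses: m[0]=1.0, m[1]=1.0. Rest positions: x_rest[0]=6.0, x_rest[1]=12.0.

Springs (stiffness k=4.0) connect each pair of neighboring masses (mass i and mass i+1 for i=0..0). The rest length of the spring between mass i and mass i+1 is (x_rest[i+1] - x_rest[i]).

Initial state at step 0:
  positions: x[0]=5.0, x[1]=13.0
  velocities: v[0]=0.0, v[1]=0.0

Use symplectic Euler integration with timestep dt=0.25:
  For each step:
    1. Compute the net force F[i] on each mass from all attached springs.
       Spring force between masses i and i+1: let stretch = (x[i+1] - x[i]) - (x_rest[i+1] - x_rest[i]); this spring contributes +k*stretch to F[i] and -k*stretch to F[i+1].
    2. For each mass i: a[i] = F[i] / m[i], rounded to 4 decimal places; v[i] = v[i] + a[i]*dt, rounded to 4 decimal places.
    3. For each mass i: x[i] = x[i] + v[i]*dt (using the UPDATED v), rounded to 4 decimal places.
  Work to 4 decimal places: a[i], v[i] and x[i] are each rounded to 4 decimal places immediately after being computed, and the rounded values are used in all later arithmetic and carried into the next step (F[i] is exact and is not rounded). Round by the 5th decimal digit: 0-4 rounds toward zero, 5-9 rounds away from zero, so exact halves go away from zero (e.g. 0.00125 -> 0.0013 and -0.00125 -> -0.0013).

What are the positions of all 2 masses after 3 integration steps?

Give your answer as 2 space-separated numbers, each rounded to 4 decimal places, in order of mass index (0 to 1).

Answer: 6.8750 11.1250

Derivation:
Step 0: x=[5.0000 13.0000] v=[0.0000 0.0000]
Step 1: x=[5.5000 12.5000] v=[2.0000 -2.0000]
Step 2: x=[6.2500 11.7500] v=[3.0000 -3.0000]
Step 3: x=[6.8750 11.1250] v=[2.5000 -2.5000]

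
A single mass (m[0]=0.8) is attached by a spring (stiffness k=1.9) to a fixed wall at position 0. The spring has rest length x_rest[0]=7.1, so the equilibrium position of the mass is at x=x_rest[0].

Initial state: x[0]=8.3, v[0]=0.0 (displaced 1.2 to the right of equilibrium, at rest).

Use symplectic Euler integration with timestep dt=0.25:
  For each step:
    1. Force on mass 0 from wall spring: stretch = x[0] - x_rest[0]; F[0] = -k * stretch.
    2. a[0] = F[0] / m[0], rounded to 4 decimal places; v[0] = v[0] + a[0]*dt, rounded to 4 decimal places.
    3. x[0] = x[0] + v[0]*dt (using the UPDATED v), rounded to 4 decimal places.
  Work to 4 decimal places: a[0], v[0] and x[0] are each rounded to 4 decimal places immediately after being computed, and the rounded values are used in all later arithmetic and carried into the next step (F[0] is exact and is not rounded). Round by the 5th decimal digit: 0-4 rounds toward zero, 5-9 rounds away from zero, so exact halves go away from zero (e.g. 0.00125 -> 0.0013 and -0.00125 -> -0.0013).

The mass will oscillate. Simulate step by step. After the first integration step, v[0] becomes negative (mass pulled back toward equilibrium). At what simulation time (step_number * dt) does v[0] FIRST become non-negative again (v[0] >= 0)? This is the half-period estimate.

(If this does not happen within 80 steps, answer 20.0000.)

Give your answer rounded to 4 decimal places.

Step 0: x=[8.3000] v=[0.0000]
Step 1: x=[8.1219] v=[-0.7125]
Step 2: x=[7.7921] v=[-1.3193]
Step 3: x=[7.3596] v=[-1.7302]
Step 4: x=[6.8885] v=[-1.8844]
Step 5: x=[6.4488] v=[-1.7588]
Step 6: x=[6.1058] v=[-1.3722]
Step 7: x=[5.9103] v=[-0.7819]
Step 8: x=[5.8914] v=[-0.0755]
Step 9: x=[6.0519] v=[0.6421]
First v>=0 after going negative at step 9, time=2.2500

Answer: 2.2500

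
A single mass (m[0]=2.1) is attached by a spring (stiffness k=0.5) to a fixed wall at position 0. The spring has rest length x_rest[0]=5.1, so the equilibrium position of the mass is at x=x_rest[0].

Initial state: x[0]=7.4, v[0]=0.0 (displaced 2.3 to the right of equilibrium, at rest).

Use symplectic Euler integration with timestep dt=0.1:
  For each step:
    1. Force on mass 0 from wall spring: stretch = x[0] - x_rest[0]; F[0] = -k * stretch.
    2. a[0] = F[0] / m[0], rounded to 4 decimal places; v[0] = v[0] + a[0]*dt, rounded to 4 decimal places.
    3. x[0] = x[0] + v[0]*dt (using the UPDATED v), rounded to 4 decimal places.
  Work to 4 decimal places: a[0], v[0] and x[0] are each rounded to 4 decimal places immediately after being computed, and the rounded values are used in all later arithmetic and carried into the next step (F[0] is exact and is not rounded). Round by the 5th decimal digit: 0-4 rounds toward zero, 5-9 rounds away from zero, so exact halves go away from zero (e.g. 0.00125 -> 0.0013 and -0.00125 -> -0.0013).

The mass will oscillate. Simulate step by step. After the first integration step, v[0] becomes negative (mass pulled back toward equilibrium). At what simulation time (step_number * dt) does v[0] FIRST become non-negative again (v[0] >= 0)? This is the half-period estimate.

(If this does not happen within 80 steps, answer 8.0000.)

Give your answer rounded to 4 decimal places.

Answer: 6.5000

Derivation:
Step 0: x=[7.4000] v=[0.0000]
Step 1: x=[7.3945] v=[-0.0548]
Step 2: x=[7.3836] v=[-0.1094]
Step 3: x=[7.3672] v=[-0.1638]
Step 4: x=[7.3454] v=[-0.2178]
Step 5: x=[7.3183] v=[-0.2713]
Step 6: x=[7.2859] v=[-0.3241]
Step 7: x=[7.2483] v=[-0.3762]
Step 8: x=[7.2056] v=[-0.4274]
Step 9: x=[7.1579] v=[-0.4775]
Step 10: x=[7.1053] v=[-0.5265]
Step 11: x=[7.0479] v=[-0.5743]
Step 12: x=[6.9858] v=[-0.6207]
Step 13: x=[6.9192] v=[-0.6656]
Step 14: x=[6.8483] v=[-0.7089]
Step 15: x=[6.7733] v=[-0.7505]
Step 16: x=[6.6943] v=[-0.7903]
Step 17: x=[6.6115] v=[-0.8283]
Step 18: x=[6.5251] v=[-0.8643]
Step 19: x=[6.4353] v=[-0.8982]
Step 20: x=[6.3423] v=[-0.9300]
Step 21: x=[6.2463] v=[-0.9596]
Step 22: x=[6.1476] v=[-0.9869]
Step 23: x=[6.0464] v=[-1.0118]
Step 24: x=[5.9430] v=[-1.0343]
Step 25: x=[5.8376] v=[-1.0544]
Step 26: x=[5.7304] v=[-1.0720]
Step 27: x=[5.6217] v=[-1.0870]
Step 28: x=[5.5118] v=[-1.0994]
Step 29: x=[5.4009] v=[-1.1092]
Step 30: x=[5.2893] v=[-1.1164]
Step 31: x=[5.1772] v=[-1.1209]
Step 32: x=[5.0649] v=[-1.1227]
Step 33: x=[4.9527] v=[-1.1219]
Step 34: x=[4.8409] v=[-1.1184]
Step 35: x=[4.7297] v=[-1.1122]
Step 36: x=[4.6194] v=[-1.1034]
Step 37: x=[4.5102] v=[-1.0920]
Step 38: x=[4.4024] v=[-1.0780]
Step 39: x=[4.2963] v=[-1.0614]
Step 40: x=[4.1921] v=[-1.0423]
Step 41: x=[4.0900] v=[-1.0207]
Step 42: x=[3.9903] v=[-0.9967]
Step 43: x=[3.8933] v=[-0.9703]
Step 44: x=[3.7991] v=[-0.9416]
Step 45: x=[3.7080] v=[-0.9106]
Step 46: x=[3.6203] v=[-0.8775]
Step 47: x=[3.5361] v=[-0.8423]
Step 48: x=[3.4556] v=[-0.8051]
Step 49: x=[3.3790] v=[-0.7660]
Step 50: x=[3.3065] v=[-0.7250]
Step 51: x=[3.2383] v=[-0.6823]
Step 52: x=[3.1745] v=[-0.6380]
Step 53: x=[3.1153] v=[-0.5922]
Step 54: x=[3.0608] v=[-0.5450]
Step 55: x=[3.0112] v=[-0.4965]
Step 56: x=[2.9665] v=[-0.4468]
Step 57: x=[2.9269] v=[-0.3960]
Step 58: x=[2.8925] v=[-0.3443]
Step 59: x=[2.8633] v=[-0.2917]
Step 60: x=[2.8395] v=[-0.2385]
Step 61: x=[2.8210] v=[-0.1847]
Step 62: x=[2.8080] v=[-0.1304]
Step 63: x=[2.8004] v=[-0.0758]
Step 64: x=[2.7983] v=[-0.0211]
Step 65: x=[2.8017] v=[0.0337]
First v>=0 after going negative at step 65, time=6.5000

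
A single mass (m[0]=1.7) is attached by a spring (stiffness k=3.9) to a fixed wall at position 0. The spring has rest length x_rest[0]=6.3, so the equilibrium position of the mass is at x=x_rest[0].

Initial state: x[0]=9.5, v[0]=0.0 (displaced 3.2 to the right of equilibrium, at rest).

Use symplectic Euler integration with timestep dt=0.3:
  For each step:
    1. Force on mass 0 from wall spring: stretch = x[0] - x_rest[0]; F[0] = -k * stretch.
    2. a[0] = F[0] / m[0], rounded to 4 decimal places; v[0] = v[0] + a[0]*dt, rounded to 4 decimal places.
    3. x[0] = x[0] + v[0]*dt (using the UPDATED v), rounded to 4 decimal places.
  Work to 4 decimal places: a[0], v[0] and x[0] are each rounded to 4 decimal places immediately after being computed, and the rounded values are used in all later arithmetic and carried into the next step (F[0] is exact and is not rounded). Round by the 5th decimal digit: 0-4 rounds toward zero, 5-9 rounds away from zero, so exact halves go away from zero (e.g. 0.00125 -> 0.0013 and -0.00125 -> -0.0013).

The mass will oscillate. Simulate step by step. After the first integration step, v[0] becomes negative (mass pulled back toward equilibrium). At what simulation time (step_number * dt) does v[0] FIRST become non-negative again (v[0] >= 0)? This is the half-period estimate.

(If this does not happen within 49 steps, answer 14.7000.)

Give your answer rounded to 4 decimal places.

Answer: 2.1000

Derivation:
Step 0: x=[9.5000] v=[0.0000]
Step 1: x=[8.8393] v=[-2.2024]
Step 2: x=[7.6543] v=[-3.9501]
Step 3: x=[6.1896] v=[-4.8822]
Step 4: x=[4.7477] v=[-4.8062]
Step 5: x=[3.6264] v=[-3.7378]
Step 6: x=[3.0571] v=[-1.8977]
Step 7: x=[3.1574] v=[0.3342]
First v>=0 after going negative at step 7, time=2.1000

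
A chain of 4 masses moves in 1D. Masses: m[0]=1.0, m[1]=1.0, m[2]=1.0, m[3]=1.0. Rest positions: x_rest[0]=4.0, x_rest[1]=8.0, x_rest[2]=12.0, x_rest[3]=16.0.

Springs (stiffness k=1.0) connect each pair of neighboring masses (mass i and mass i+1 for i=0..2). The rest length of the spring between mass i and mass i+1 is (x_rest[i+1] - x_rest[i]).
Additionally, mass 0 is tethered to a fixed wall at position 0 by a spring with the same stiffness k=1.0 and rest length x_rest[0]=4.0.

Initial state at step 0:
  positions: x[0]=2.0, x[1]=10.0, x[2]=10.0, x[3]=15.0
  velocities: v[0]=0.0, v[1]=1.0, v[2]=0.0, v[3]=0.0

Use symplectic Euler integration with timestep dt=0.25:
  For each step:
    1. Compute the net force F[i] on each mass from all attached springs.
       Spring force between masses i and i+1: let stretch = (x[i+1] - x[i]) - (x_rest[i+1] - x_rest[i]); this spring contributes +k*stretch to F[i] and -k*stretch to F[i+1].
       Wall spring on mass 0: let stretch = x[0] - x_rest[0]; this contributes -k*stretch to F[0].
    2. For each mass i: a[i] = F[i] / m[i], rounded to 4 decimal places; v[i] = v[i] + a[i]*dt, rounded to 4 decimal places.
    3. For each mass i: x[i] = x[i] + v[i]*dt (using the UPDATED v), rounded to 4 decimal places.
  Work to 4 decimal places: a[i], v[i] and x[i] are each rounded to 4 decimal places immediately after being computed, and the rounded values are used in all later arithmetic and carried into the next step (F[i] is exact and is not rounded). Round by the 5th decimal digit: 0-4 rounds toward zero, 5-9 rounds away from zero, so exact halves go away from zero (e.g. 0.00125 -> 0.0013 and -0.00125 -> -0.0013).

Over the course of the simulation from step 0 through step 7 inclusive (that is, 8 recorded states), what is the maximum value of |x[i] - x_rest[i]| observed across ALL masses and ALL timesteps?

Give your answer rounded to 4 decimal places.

Answer: 2.1261

Derivation:
Step 0: x=[2.0000 10.0000 10.0000 15.0000] v=[0.0000 1.0000 0.0000 0.0000]
Step 1: x=[2.3750 9.7500 10.3125 14.9375] v=[1.5000 -1.0000 1.2500 -0.2500]
Step 2: x=[3.0625 9.0742 10.8789 14.8359] v=[2.7500 -2.7031 2.2656 -0.4063]
Step 3: x=[3.9343 8.1355 11.5798 14.7370] v=[3.4873 -3.7549 2.8037 -0.3956]
Step 4: x=[4.8228 7.1495 12.2628 14.6908] v=[3.5540 -3.9441 2.7319 -0.1849]
Step 5: x=[5.5553 6.3376 12.7780 14.7428] v=[2.9300 -3.2475 2.0606 0.2081]
Step 6: x=[5.9895 5.8794 13.0134 14.9220] v=[1.7368 -1.8330 0.9417 0.7169]
Step 7: x=[6.0425 5.8739 12.9222 15.2320] v=[0.2119 -0.0220 -0.3647 1.2398]
Max displacement = 2.1261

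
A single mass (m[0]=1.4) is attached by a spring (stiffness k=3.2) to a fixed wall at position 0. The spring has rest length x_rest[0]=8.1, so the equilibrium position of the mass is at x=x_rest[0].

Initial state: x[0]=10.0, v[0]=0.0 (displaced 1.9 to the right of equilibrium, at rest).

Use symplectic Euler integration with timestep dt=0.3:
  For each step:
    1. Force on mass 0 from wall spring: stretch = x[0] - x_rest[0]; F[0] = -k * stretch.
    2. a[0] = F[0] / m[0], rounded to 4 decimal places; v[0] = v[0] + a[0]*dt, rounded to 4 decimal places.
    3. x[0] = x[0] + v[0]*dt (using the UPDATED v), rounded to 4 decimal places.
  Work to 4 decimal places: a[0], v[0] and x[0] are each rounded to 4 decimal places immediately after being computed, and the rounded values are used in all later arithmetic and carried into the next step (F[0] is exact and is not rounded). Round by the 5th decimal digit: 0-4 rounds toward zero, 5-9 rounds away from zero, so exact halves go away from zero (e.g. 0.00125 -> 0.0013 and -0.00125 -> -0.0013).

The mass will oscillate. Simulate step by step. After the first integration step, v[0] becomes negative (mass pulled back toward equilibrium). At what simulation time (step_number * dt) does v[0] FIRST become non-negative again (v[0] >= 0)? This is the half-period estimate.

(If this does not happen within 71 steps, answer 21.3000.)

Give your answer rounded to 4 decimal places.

Step 0: x=[10.0000] v=[0.0000]
Step 1: x=[9.6091] v=[-1.3029]
Step 2: x=[8.9078] v=[-2.3377]
Step 3: x=[8.0403] v=[-2.8916]
Step 4: x=[7.1851] v=[-2.8507]
Step 5: x=[6.5181] v=[-2.2233]
Step 6: x=[6.1765] v=[-1.1386]
Step 7: x=[6.2306] v=[0.1804]
First v>=0 after going negative at step 7, time=2.1000

Answer: 2.1000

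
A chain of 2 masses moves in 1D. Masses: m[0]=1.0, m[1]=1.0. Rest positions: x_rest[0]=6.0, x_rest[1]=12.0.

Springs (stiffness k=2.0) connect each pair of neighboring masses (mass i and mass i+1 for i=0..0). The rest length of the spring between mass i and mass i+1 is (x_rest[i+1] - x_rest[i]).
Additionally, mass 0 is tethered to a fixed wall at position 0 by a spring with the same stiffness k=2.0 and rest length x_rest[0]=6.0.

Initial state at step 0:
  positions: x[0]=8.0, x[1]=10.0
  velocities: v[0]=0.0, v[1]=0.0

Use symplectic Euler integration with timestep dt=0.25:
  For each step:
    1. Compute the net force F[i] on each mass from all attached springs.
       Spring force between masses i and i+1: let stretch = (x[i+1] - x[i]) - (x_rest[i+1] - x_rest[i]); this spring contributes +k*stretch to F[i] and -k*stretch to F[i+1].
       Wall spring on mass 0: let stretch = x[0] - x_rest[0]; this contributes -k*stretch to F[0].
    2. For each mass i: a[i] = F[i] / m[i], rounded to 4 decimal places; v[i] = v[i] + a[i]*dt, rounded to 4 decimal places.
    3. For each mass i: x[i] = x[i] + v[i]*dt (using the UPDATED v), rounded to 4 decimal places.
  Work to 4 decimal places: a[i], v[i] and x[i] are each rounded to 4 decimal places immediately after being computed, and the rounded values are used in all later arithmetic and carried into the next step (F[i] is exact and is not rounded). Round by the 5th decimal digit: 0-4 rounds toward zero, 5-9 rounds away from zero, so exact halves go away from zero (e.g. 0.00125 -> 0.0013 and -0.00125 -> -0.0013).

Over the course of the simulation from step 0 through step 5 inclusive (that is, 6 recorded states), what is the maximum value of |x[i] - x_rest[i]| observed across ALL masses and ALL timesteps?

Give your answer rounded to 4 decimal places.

Answer: 2.5639

Derivation:
Step 0: x=[8.0000 10.0000] v=[0.0000 0.0000]
Step 1: x=[7.2500 10.5000] v=[-3.0000 2.0000]
Step 2: x=[6.0000 11.3438] v=[-5.0000 3.3750]
Step 3: x=[4.6680 12.2696] v=[-5.3281 3.7031]
Step 4: x=[3.7027 12.9952] v=[-3.8613 2.9023]
Step 5: x=[3.4361 13.3092] v=[-1.0664 1.2561]
Max displacement = 2.5639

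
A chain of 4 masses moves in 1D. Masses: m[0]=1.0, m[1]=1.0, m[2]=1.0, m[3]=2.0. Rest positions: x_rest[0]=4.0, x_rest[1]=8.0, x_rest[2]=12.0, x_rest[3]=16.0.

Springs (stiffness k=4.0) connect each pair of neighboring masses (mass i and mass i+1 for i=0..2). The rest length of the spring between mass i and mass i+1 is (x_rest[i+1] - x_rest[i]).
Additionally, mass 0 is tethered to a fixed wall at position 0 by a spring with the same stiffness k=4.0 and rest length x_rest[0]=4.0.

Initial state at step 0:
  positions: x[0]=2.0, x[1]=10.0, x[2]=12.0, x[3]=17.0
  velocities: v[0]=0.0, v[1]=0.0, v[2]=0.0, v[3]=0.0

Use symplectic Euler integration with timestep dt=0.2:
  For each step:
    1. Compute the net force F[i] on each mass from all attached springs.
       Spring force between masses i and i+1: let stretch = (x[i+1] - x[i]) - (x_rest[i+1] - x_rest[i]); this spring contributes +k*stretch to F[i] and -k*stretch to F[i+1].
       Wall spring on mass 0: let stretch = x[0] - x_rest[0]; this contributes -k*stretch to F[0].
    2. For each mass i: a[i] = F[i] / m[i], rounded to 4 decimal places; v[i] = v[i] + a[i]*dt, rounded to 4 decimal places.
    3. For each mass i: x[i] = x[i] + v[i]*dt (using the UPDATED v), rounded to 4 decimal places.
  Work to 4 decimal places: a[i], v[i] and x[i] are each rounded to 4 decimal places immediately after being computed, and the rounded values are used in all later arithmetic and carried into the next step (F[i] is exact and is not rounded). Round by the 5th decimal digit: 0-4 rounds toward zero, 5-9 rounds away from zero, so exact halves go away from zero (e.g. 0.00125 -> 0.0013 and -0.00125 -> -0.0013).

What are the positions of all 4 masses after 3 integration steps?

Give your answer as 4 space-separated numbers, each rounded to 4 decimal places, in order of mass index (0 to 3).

Answer: 5.6895 6.6310 13.4756 16.7148

Derivation:
Step 0: x=[2.0000 10.0000 12.0000 17.0000] v=[0.0000 0.0000 0.0000 0.0000]
Step 1: x=[2.9600 9.0400 12.4800 16.9200] v=[4.8000 -4.8000 2.4000 -0.4000]
Step 2: x=[4.4192 7.6576 13.1200 16.8048] v=[7.2960 -6.9120 3.2000 -0.5760]
Step 3: x=[5.6895 6.6310 13.4756 16.7148] v=[6.3514 -5.1328 1.7779 -0.4499]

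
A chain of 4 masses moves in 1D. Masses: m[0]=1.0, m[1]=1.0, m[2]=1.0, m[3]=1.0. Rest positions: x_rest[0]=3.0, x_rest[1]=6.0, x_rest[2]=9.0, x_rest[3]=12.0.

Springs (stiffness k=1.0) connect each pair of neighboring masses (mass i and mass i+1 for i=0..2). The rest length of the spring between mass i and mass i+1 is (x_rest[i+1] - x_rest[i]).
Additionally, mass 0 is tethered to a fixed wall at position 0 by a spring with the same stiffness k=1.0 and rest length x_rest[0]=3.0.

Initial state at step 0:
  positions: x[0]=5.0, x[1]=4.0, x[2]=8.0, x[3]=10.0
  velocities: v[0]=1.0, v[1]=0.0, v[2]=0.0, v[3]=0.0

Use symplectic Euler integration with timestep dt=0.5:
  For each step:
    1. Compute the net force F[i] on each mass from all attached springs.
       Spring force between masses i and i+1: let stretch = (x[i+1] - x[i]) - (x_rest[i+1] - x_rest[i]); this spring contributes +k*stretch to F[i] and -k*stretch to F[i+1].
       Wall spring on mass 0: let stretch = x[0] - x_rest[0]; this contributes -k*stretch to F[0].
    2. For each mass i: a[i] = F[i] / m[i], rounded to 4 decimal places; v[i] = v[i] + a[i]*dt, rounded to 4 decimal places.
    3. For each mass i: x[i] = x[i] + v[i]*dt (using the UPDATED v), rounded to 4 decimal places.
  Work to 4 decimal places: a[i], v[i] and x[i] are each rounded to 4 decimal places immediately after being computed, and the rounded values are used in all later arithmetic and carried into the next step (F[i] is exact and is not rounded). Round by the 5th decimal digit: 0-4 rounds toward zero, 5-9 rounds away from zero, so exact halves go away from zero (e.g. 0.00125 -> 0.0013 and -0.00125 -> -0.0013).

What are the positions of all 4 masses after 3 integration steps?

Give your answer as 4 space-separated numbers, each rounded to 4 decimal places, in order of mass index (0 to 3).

Step 0: x=[5.0000 4.0000 8.0000 10.0000] v=[1.0000 0.0000 0.0000 0.0000]
Step 1: x=[4.0000 5.2500 7.5000 10.2500] v=[-2.0000 2.5000 -1.0000 0.5000]
Step 2: x=[2.3125 6.7500 7.1250 10.5625] v=[-3.3750 3.0000 -0.7500 0.6250]
Step 3: x=[1.1563 7.2344 7.5157 10.7657] v=[-2.3125 0.9688 0.7813 0.4063]

Answer: 1.1563 7.2344 7.5157 10.7657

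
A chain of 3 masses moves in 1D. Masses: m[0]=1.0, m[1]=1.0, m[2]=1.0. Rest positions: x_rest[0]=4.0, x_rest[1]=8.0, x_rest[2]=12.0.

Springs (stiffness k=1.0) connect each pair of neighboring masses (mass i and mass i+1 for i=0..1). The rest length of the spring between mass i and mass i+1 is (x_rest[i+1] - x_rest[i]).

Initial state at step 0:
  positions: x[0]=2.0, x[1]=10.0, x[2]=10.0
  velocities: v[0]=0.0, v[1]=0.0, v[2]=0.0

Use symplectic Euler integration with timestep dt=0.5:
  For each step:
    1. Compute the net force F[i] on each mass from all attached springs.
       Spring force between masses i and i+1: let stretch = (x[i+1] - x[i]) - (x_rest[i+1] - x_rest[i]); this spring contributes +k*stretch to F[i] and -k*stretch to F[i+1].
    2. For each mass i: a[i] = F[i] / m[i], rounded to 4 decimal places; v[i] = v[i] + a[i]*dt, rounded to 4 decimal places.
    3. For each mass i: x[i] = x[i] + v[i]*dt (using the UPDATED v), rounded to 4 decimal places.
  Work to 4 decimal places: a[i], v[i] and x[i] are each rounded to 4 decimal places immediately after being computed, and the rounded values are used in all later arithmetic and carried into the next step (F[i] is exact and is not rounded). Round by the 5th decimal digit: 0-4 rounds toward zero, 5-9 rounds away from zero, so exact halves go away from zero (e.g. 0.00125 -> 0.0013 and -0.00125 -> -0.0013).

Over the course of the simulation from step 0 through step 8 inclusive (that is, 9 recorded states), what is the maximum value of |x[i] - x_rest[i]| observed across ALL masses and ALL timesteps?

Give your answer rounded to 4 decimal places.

Step 0: x=[2.0000 10.0000 10.0000] v=[0.0000 0.0000 0.0000]
Step 1: x=[3.0000 8.0000 11.0000] v=[2.0000 -4.0000 2.0000]
Step 2: x=[4.2500 5.5000 12.2500] v=[2.5000 -5.0000 2.5000]
Step 3: x=[4.8125 4.3750 12.8125] v=[1.1250 -2.2500 1.1250]
Step 4: x=[4.2656 5.4688 12.2656] v=[-1.0938 2.1875 -1.0938]
Step 5: x=[3.0195 7.9610 11.0195] v=[-2.4922 4.9843 -2.4922]
Step 6: x=[2.0088 9.9824 10.0088] v=[-2.0215 4.0428 -2.0215]
Step 7: x=[1.9915 10.0170 9.9915] v=[-0.0347 0.0692 -0.0347]
Step 8: x=[2.9806 8.0389 10.9806] v=[1.9781 -3.9563 1.9781]
Max displacement = 3.6250

Answer: 3.6250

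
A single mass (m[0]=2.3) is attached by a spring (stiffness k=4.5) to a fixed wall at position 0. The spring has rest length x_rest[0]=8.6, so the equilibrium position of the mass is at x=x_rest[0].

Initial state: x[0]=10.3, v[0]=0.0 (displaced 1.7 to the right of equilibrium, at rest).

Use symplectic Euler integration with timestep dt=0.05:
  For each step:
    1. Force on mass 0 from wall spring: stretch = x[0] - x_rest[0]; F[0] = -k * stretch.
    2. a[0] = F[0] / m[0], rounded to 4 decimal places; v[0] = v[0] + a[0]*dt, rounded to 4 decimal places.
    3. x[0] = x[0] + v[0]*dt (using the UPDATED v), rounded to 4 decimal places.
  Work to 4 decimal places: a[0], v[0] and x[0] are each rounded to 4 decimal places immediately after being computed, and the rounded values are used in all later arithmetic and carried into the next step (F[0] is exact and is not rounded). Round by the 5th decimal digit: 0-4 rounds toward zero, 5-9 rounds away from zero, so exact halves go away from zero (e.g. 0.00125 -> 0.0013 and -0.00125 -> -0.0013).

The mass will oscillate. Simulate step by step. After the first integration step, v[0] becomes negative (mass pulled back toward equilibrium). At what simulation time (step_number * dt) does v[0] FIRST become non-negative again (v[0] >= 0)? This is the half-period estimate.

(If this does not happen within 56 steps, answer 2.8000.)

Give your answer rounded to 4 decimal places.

Answer: 2.2500

Derivation:
Step 0: x=[10.3000] v=[0.0000]
Step 1: x=[10.2917] v=[-0.1663]
Step 2: x=[10.2751] v=[-0.3318]
Step 3: x=[10.2503] v=[-0.4957]
Step 4: x=[10.2174] v=[-0.6571]
Step 5: x=[10.1766] v=[-0.8153]
Step 6: x=[10.1281] v=[-0.9695]
Step 7: x=[10.0722] v=[-1.1190]
Step 8: x=[10.0091] v=[-1.2630]
Step 9: x=[9.9391] v=[-1.4008]
Step 10: x=[9.8625] v=[-1.5318]
Step 11: x=[9.7797] v=[-1.6553]
Step 12: x=[9.6912] v=[-1.7707]
Step 13: x=[9.5973] v=[-1.8775]
Step 14: x=[9.4985] v=[-1.9751]
Step 15: x=[9.3954] v=[-2.0630]
Step 16: x=[9.2884] v=[-2.1408]
Step 17: x=[9.1780] v=[-2.2081]
Step 18: x=[9.0648] v=[-2.2646]
Step 19: x=[8.9493] v=[-2.3101]
Step 20: x=[8.8321] v=[-2.3443]
Step 21: x=[8.7138] v=[-2.3670]
Step 22: x=[8.5949] v=[-2.3781]
Step 23: x=[8.4760] v=[-2.3776]
Step 24: x=[8.3577] v=[-2.3655]
Step 25: x=[8.2406] v=[-2.3418]
Step 26: x=[8.1253] v=[-2.3066]
Step 27: x=[8.0123] v=[-2.2602]
Step 28: x=[7.9022] v=[-2.2027]
Step 29: x=[7.7955] v=[-2.1344]
Step 30: x=[7.6927] v=[-2.0557]
Step 31: x=[7.5944] v=[-1.9669]
Step 32: x=[7.5010] v=[-1.8685]
Step 33: x=[7.4130] v=[-1.7610]
Step 34: x=[7.3308] v=[-1.6449]
Step 35: x=[7.2548] v=[-1.5207]
Step 36: x=[7.1853] v=[-1.3891]
Step 37: x=[7.1228] v=[-1.2507]
Step 38: x=[7.0675] v=[-1.1062]
Step 39: x=[7.0197] v=[-0.9563]
Step 40: x=[6.9796] v=[-0.8017]
Step 41: x=[6.9474] v=[-0.6432]
Step 42: x=[6.9233] v=[-0.4815]
Step 43: x=[6.9074] v=[-0.3175]
Step 44: x=[6.8998] v=[-0.1519]
Step 45: x=[6.9005] v=[0.0144]
First v>=0 after going negative at step 45, time=2.2500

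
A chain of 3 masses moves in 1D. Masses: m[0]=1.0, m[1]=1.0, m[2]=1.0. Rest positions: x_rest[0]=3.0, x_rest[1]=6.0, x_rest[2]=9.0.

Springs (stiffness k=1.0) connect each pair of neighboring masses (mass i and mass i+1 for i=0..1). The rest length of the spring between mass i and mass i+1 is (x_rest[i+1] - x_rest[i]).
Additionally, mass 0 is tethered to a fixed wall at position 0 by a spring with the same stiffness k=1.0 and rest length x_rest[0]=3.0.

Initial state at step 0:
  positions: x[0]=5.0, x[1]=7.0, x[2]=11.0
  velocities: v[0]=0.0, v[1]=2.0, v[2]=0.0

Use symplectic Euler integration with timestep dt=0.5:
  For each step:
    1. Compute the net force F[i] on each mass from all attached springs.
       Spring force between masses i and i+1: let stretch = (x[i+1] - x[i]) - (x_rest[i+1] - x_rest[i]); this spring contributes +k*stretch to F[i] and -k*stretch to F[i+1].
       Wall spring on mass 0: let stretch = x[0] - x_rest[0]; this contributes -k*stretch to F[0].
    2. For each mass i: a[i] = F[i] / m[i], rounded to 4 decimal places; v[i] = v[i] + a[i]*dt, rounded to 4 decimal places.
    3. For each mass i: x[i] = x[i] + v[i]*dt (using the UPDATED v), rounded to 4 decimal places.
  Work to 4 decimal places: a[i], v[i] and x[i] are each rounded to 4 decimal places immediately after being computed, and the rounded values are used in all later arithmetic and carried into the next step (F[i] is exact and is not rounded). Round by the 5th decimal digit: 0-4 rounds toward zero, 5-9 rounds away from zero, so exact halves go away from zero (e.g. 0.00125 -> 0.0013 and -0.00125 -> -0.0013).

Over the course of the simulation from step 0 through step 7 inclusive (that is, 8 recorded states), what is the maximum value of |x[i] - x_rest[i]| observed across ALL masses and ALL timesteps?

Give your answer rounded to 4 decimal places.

Step 0: x=[5.0000 7.0000 11.0000] v=[0.0000 2.0000 0.0000]
Step 1: x=[4.2500 8.5000 10.7500] v=[-1.5000 3.0000 -0.5000]
Step 2: x=[3.5000 9.5000 10.6875] v=[-1.5000 2.0000 -0.1250]
Step 3: x=[3.3750 9.2969 11.0782] v=[-0.2500 -0.4063 0.7813]
Step 4: x=[3.8868 8.0586 11.7736] v=[1.0235 -2.4766 1.3907]
Step 5: x=[4.4698 6.7061 12.2902] v=[1.1660 -2.7050 1.0332]
Step 6: x=[4.4945 6.1906 12.1608] v=[0.0493 -1.0311 -0.2589]
Step 7: x=[3.8196 6.7436 11.2888] v=[-1.3499 1.1060 -1.7440]
Max displacement = 3.5000

Answer: 3.5000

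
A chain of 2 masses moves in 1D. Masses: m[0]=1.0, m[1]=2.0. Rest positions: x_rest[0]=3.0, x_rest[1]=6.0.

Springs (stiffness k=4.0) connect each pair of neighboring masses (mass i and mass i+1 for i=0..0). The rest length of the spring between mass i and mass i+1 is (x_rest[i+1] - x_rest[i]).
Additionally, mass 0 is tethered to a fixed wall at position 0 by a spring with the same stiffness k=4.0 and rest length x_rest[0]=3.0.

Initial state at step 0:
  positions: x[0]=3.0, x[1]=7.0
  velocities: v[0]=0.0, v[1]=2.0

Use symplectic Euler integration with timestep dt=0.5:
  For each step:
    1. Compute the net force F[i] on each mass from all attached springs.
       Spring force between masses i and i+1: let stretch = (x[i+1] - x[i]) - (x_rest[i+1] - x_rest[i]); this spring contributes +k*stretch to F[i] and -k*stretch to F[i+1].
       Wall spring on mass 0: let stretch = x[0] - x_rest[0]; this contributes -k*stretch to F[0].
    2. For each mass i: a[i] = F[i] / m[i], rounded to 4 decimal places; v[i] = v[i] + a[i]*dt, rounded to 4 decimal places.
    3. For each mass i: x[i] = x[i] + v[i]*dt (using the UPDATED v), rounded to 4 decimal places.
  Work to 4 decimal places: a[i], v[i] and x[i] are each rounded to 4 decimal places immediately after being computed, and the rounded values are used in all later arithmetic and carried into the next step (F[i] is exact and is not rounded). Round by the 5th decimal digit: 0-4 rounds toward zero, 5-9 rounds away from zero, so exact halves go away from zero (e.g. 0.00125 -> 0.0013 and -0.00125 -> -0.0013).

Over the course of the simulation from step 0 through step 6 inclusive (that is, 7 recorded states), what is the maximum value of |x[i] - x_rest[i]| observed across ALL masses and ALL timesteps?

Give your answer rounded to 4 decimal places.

Step 0: x=[3.0000 7.0000] v=[0.0000 2.0000]
Step 1: x=[4.0000 7.5000] v=[2.0000 1.0000]
Step 2: x=[4.5000 7.7500] v=[1.0000 0.5000]
Step 3: x=[3.7500 7.8750] v=[-1.5000 0.2500]
Step 4: x=[3.3750 7.4375] v=[-0.7500 -0.8750]
Step 5: x=[3.6875 6.4688] v=[0.6250 -1.9375]
Step 6: x=[3.0938 5.6094] v=[-1.1874 -1.7188]
Max displacement = 1.8750

Answer: 1.8750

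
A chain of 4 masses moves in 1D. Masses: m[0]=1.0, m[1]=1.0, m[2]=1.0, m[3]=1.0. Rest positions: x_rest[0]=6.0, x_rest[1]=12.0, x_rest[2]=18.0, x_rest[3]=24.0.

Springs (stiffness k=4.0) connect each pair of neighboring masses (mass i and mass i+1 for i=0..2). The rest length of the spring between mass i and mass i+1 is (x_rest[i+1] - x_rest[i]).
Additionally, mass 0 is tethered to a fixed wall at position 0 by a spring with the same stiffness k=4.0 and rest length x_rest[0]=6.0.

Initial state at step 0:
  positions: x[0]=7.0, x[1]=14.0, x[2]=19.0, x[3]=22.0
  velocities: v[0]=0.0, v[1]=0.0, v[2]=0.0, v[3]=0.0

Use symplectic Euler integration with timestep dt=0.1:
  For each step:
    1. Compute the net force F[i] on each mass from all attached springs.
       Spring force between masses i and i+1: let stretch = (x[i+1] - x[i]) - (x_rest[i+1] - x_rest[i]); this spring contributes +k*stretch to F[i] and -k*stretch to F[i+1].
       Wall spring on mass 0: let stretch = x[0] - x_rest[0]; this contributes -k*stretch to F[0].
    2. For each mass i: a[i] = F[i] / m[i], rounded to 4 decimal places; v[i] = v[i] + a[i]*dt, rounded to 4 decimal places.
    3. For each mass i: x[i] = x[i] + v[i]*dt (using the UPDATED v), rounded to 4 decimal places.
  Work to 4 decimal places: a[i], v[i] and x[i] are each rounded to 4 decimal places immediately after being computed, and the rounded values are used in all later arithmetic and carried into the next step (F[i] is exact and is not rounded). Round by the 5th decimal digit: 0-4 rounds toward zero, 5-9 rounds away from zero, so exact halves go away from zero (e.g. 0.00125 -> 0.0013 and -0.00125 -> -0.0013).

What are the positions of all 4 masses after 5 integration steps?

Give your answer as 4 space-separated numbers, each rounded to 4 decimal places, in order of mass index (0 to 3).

Step 0: x=[7.0000 14.0000 19.0000 22.0000] v=[0.0000 0.0000 0.0000 0.0000]
Step 1: x=[7.0000 13.9200 18.9200 22.1200] v=[0.0000 -0.8000 -0.8000 1.2000]
Step 2: x=[6.9968 13.7632 18.7680 22.3520] v=[-0.0320 -1.5680 -1.5200 2.3200]
Step 3: x=[6.9844 13.5359 18.5592 22.6806] v=[-0.1242 -2.2726 -2.0883 3.2864]
Step 4: x=[6.9547 13.2475 18.3143 23.0844] v=[-0.2974 -2.8839 -2.4491 4.0378]
Step 5: x=[6.8985 12.9101 18.0575 23.5374] v=[-0.5622 -3.3743 -2.5678 4.5298]

Answer: 6.8985 12.9101 18.0575 23.5374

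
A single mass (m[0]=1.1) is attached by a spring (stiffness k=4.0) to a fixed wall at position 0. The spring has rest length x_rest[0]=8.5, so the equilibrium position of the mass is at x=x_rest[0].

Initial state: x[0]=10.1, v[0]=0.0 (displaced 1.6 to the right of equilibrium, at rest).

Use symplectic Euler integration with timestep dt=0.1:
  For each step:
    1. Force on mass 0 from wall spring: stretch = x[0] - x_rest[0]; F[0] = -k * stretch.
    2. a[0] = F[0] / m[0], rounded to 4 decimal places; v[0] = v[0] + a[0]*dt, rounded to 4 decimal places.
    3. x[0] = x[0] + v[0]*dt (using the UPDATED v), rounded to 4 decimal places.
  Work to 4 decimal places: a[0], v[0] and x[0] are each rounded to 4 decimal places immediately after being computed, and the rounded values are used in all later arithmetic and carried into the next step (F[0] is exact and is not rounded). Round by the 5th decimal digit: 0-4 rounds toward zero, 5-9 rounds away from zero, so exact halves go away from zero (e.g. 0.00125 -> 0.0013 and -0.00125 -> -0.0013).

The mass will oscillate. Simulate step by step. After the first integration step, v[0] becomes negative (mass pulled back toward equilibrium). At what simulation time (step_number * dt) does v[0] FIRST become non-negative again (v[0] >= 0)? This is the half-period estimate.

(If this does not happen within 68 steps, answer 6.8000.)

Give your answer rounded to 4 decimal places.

Answer: 1.7000

Derivation:
Step 0: x=[10.1000] v=[0.0000]
Step 1: x=[10.0418] v=[-0.5818]
Step 2: x=[9.9276] v=[-1.1425]
Step 3: x=[9.7614] v=[-1.6616]
Step 4: x=[9.5494] v=[-2.1203]
Step 5: x=[9.2992] v=[-2.5019]
Step 6: x=[9.0200] v=[-2.7925]
Step 7: x=[8.7218] v=[-2.9816]
Step 8: x=[8.4156] v=[-3.0623]
Step 9: x=[8.1124] v=[-3.0316]
Step 10: x=[7.8233] v=[-2.8907]
Step 11: x=[7.5588] v=[-2.6446]
Step 12: x=[7.3286] v=[-2.3024]
Step 13: x=[7.1410] v=[-1.8764]
Step 14: x=[7.0028] v=[-1.3822]
Step 15: x=[6.9190] v=[-0.8378]
Step 16: x=[6.8927] v=[-0.2629]
Step 17: x=[6.9249] v=[0.3216]
First v>=0 after going negative at step 17, time=1.7000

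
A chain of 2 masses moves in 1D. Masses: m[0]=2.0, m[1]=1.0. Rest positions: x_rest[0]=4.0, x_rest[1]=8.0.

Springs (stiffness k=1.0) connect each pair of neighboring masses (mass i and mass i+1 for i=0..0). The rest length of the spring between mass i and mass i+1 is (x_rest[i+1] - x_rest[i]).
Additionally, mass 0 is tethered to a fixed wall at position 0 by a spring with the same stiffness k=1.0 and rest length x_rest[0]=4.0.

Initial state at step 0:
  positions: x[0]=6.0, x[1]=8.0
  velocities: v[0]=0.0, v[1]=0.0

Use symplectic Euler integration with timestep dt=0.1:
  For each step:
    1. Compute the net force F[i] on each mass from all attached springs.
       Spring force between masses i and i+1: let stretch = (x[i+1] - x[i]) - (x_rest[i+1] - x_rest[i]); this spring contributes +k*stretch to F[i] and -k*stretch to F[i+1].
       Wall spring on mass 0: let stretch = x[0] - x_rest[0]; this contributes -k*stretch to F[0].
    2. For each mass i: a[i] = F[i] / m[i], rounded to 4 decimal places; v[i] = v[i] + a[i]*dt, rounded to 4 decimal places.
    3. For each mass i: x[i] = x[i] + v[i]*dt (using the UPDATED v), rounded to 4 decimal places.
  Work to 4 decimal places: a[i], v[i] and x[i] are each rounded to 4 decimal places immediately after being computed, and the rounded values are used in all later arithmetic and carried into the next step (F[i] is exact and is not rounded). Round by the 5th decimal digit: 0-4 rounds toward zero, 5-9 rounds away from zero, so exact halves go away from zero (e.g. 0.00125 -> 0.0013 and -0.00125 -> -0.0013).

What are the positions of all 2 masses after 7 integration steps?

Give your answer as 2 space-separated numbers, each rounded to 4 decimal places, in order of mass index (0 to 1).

Answer: 5.4768 8.5112

Derivation:
Step 0: x=[6.0000 8.0000] v=[0.0000 0.0000]
Step 1: x=[5.9800 8.0200] v=[-0.2000 0.2000]
Step 2: x=[5.9403 8.0596] v=[-0.3970 0.3960]
Step 3: x=[5.8815 8.1180] v=[-0.5881 0.5841]
Step 4: x=[5.8045 8.1941] v=[-0.7704 0.7605]
Step 5: x=[5.7104 8.2863] v=[-0.9412 0.9215]
Step 6: x=[5.6006 8.3927] v=[-1.0979 1.0639]
Step 7: x=[5.4768 8.5112] v=[-1.2383 1.1847]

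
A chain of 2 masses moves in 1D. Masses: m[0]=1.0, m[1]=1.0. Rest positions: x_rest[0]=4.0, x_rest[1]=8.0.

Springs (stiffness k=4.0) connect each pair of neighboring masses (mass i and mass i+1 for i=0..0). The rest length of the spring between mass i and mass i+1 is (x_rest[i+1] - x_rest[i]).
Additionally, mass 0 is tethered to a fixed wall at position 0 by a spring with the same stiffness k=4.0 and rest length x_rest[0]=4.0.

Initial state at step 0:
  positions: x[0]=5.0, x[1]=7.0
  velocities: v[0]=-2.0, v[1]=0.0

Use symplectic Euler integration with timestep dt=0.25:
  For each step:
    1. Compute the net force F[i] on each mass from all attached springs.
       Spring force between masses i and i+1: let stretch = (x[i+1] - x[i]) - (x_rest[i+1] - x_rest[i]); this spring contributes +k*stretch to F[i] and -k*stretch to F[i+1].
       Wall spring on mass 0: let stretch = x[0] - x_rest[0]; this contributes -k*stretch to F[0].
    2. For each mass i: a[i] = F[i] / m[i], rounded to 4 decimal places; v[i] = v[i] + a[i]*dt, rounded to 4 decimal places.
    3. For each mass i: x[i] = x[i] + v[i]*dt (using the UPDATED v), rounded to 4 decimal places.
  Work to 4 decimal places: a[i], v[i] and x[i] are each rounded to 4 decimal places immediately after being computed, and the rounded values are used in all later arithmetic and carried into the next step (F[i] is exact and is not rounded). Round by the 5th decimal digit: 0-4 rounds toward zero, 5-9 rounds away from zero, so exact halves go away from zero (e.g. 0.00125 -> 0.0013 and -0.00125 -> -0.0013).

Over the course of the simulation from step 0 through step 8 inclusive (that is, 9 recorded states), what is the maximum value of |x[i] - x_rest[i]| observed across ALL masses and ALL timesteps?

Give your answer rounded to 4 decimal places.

Step 0: x=[5.0000 7.0000] v=[-2.0000 0.0000]
Step 1: x=[3.7500 7.5000] v=[-5.0000 2.0000]
Step 2: x=[2.5000 8.0625] v=[-5.0000 2.2500]
Step 3: x=[2.0156 8.2344] v=[-1.9375 0.6875]
Step 4: x=[2.5820 7.8516] v=[2.2657 -1.5313]
Step 5: x=[3.8203 7.1514] v=[4.9533 -2.8009]
Step 6: x=[4.9363 6.6184] v=[4.4641 -2.1320]
Step 7: x=[5.2388 6.6649] v=[1.2099 0.1859]
Step 8: x=[4.5881 7.3549] v=[-2.6028 2.7598]
Max displacement = 1.9844

Answer: 1.9844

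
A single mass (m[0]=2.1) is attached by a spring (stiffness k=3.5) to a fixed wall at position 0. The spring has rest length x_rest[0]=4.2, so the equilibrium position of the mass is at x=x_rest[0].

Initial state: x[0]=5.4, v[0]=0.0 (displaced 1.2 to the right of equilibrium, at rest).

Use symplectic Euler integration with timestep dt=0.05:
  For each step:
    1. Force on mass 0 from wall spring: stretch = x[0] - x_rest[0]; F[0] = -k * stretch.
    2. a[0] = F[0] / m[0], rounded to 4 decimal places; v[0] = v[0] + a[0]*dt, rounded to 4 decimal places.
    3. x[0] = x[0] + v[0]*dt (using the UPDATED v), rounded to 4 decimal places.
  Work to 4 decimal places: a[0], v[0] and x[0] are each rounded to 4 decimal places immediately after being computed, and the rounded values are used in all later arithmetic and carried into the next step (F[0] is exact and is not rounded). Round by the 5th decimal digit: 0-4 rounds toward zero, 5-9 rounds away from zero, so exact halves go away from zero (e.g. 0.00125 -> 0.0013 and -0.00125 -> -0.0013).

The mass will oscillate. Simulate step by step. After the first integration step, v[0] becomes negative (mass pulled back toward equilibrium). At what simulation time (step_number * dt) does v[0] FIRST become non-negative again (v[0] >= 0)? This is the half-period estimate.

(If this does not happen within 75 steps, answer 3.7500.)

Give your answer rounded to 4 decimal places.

Step 0: x=[5.4000] v=[0.0000]
Step 1: x=[5.3950] v=[-0.1000]
Step 2: x=[5.3850] v=[-0.1996]
Step 3: x=[5.3701] v=[-0.2984]
Step 4: x=[5.3503] v=[-0.3959]
Step 5: x=[5.3257] v=[-0.4918]
Step 6: x=[5.2964] v=[-0.5856]
Step 7: x=[5.2626] v=[-0.6770]
Step 8: x=[5.2243] v=[-0.7656]
Step 9: x=[5.1818] v=[-0.8510]
Step 10: x=[5.1352] v=[-0.9328]
Step 11: x=[5.0847] v=[-1.0107]
Step 12: x=[5.0305] v=[-1.0844]
Step 13: x=[4.9728] v=[-1.1536]
Step 14: x=[4.9119] v=[-1.2180]
Step 15: x=[4.8480] v=[-1.2773]
Step 16: x=[4.7814] v=[-1.3313]
Step 17: x=[4.7124] v=[-1.3798]
Step 18: x=[4.6413] v=[-1.4225]
Step 19: x=[4.5683] v=[-1.4593]
Step 20: x=[4.4938] v=[-1.4900]
Step 21: x=[4.4181] v=[-1.5145]
Step 22: x=[4.3415] v=[-1.5327]
Step 23: x=[4.2643] v=[-1.5445]
Step 24: x=[4.1868] v=[-1.5499]
Step 25: x=[4.1094] v=[-1.5488]
Step 26: x=[4.0323] v=[-1.5413]
Step 27: x=[3.9559] v=[-1.5273]
Step 28: x=[3.8806] v=[-1.5070]
Step 29: x=[3.8066] v=[-1.4804]
Step 30: x=[3.7342] v=[-1.4476]
Step 31: x=[3.6638] v=[-1.4088]
Step 32: x=[3.5956] v=[-1.3641]
Step 33: x=[3.5299] v=[-1.3137]
Step 34: x=[3.4670] v=[-1.2579]
Step 35: x=[3.4072] v=[-1.1968]
Step 36: x=[3.3507] v=[-1.1307]
Step 37: x=[3.2977] v=[-1.0599]
Step 38: x=[3.2485] v=[-0.9847]
Step 39: x=[3.2032] v=[-0.9054]
Step 40: x=[3.1621] v=[-0.8223]
Step 41: x=[3.1253] v=[-0.7358]
Step 42: x=[3.0930] v=[-0.6462]
Step 43: x=[3.0653] v=[-0.5540]
Step 44: x=[3.0423] v=[-0.4594]
Step 45: x=[3.0242] v=[-0.3629]
Step 46: x=[3.0110] v=[-0.2649]
Step 47: x=[3.0027] v=[-0.1658]
Step 48: x=[2.9994] v=[-0.0660]
Step 49: x=[3.0011] v=[0.0341]
First v>=0 after going negative at step 49, time=2.4500

Answer: 2.4500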